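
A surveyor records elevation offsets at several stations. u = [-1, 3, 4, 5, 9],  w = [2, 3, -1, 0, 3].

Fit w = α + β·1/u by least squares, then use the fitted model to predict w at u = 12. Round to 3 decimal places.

Setting ∂/∂α … = 0 gives: 5·α + (-19/180)·β = 7;  (-19/180)·α + (39721/32400)·β = -11/12.
(Σ1 = 5, Σ1/u = -19/180, Σ1/u·1/u = 39721/32400, Σw = 7, Σ1/u·w = -11/12.)
det = 5·(39721/32400) − (-19/180)² = 49561/8100.
α = (7·(39721/32400) − (-19/180)·(-11/12))/(49561/8100) = 68728/49561; β = (5·(-11/12) − (-19/180)·7)/(49561/8100) = -31140/49561.
At u = 12: ŵ = (68728/49561)·(1) + (-31140/49561)·(1/12) = 66133/49561.

ŵ = 1.334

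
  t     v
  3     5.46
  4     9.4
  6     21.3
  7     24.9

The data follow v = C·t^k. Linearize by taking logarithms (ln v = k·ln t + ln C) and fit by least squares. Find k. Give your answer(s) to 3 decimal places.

Taking logs, ln v = k·ln t + ln C, so regress ln v on ln t.
Σln t = 6.2226, Σ(ln t)² = 10.1257, Σln v = 10.2117, Σln t·ln v = 16.7074.
Equations: 10.1257·k + 6.2226·ln C = 16.7074;  6.2226·k + 4·ln C = 10.2117.
Slope k = (n·Σln t·ln v − Σln t·Σln v)/(n·Σ(ln t)² − (Σln t)²) = (4·16.7074 − 6.2226·10.2117)/1.7825 = 1.84376; ln C = (Σln v − k·Σln t)/n = -0.31531.

k = 1.844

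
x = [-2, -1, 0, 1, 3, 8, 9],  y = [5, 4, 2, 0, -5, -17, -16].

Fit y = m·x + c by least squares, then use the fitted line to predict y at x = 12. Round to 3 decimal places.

Entries of MᵀM: Σx·x = 160, Σx = 18, Σ1 = 7.
For Mᵀy: Σx·y = -309, Σy = -27.
So MᵀM·[m, c]ᵀ = Mᵀy: [[160, 18]; [18, 7]]·[m, c]ᵀ = [-309, -27]ᵀ.
Eliminating c: 7·(row 1) − 18·(row 2) gives 796·m = 7·(-309) − 18·(-27) = -1677, so m = -1677/796.
Then c = ((-27) − 18·(-1677/796))/7 = 621/398.
At x = 12: ŷ = (-1677/796)·(12) + (621/398)·(1) = -9441/398.

ŷ = -23.721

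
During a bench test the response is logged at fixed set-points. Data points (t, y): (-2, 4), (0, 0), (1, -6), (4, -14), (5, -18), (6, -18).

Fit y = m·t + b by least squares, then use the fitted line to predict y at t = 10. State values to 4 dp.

Sums needed: Σt·t = 82, Σt = 14, Σ1 = 6.
For Aᵀy: Σt·y = -268, Σy = -52.
Determinant 82·6 − 14² = 296.
m = ((-268)·6 − 14·(-52))/296 = -110/37; b = (82·(-52) − 14·(-268))/296 = -64/37.
At t = 10: ŷ = (-110/37)·(10) + (-64/37)·(1) = -1164/37.

ŷ = -31.4595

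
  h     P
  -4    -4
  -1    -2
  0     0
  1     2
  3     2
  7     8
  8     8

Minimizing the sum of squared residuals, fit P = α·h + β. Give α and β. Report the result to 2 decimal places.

α = 1.05, β = -0.11

Forming MᵀM = [[140, 14]; [14, 7]] and MᵀP = [146, 14]ᵀ gives MᵀM·[α, β]ᵀ = MᵀP.
Eliminating β: 7·(row 1) − 14·(row 2) gives 784·α = 7·146 − 14·14 = 826, so α = 59/56.
Then β = (14 − 14·(59/56))/7 = -3/28.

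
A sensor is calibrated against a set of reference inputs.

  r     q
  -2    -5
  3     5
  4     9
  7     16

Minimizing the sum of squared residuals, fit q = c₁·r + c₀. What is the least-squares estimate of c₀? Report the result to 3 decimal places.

With design matrix A, AᵀA = [[78, 12]; [12, 4]] and Aᵀq = [173, 25]ᵀ.
Eliminating c₀: 4·(row 1) − 12·(row 2) gives 168·c₁ = 4·173 − 12·25 = 392, so c₁ = 7/3.
Then c₀ = (25 − 12·(7/3))/4 = -3/4.

c₀ = -0.750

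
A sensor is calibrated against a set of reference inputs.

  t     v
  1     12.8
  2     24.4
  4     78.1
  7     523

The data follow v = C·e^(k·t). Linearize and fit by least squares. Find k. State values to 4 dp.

Taking logs, ln v = k·t + ln C, so regress ln v on t.
AᵀA = [[70.0000, 14.0000]; [14.0000, 4]], rhs = [70.1876, 16.3616]ᵀ  (here Σt = 14.0000, Σ(t)² = 70.0000, Σln v = 16.3616, Σt·ln v = 70.1876).
Solving (det = 84.0000): k = 0.61534, ln C = 1.93673.

k = 0.6153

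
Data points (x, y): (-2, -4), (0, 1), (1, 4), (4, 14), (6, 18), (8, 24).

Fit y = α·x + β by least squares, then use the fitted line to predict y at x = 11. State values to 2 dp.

ŷ = 32.65

Compute the Gram sums: Σx·x = 121, Σx = 17, Σ1 = 6.
Right-hand side: Σx·y = 368, Σy = 57.
Normal equations: [[121, 17]; [17, 6]]·[α, β]ᵀ = [368, 57]ᵀ.
Δ = 121·6 − 17² = 437.
α = (368·6 − 17·57)/437 = 1239/437; β = (121·57 − 17·368)/437 = 641/437.
At x = 11: ŷ = (1239/437)·(11) + (641/437)·(1) = 14270/437.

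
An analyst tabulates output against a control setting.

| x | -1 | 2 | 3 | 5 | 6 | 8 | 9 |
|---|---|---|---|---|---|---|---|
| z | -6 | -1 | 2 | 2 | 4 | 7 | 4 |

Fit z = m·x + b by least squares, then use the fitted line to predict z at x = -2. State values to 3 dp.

Forming AᵀA = [[220, 32]; [32, 7]] and Aᵀz = [136, 12]ᵀ gives AᵀA·[m, b]ᵀ = Aᵀz.
det = 220·7 − 32² = 516.
m = (136·7 − 32·12)/516 = 142/129; b = (220·12 − 32·136)/516 = -428/129.
At x = -2: ẑ = (142/129)·(-2) + (-428/129)·(1) = -712/129.

ẑ = -5.519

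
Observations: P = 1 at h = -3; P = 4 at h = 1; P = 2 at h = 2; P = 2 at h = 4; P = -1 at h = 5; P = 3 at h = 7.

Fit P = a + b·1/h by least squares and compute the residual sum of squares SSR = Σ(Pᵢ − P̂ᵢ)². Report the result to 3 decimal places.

The normal system MᵀM·[a, b]ᵀ = MᵀP is [[6, 739/420]; [739/420, 261781/176400]]·[a, b]ᵀ = [11, 1133/210]ᵀ.
Eliminating b: (261781/176400)·(row 1) − (739/420)·(row 2) gives (204913/35280)·a = (261781/176400)·11 − (739/420)·(1133/210) = 1205017/176400, so a = 1205017/1024565.
Then b = ((1133/210) − (739/420)·(1205017/1024565))/(261781/176400) = 459228/204913.
Residuals: 584928/1024565, 597103/1024565, -303957/1024565, 270078/1024565, -537762/204913, 1540658/1024565; SSR = 10216366/1024565.

SSR = 9.971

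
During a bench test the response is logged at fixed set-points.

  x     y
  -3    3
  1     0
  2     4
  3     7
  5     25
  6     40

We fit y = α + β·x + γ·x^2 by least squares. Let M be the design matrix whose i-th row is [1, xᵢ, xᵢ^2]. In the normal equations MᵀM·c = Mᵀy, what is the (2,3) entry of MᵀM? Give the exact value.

350

Row 2 ↔ basis x, column 3 ↔ basis x^2, so (MᵀM)_{2,3} = Σᵢ (x)·(x^2) = (-3)·(9) + (1)·(1) + (2)·(4) + (3)·(9) + (5)·(25) + (6)·(36) = 350.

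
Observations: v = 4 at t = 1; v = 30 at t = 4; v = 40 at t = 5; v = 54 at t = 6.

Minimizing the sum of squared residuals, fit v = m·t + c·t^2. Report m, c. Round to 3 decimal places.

AᵀA·[m, c]ᵀ = Aᵀv reads: 78·m + 406·c = 648;  406·m + 2178·c = 3428.
(Σt·t = 78, Σt·t^2 = 406, Σt^2·t^2 = 2178, Σt·v = 648, Σt^2·v = 3428.)
Determinant 78·2178 − 406² = 5048.
m = (648·2178 − 406·3428)/5048 = 2447/631; c = (78·3428 − 406·648)/5048 = 537/631.

m = 3.878, c = 0.851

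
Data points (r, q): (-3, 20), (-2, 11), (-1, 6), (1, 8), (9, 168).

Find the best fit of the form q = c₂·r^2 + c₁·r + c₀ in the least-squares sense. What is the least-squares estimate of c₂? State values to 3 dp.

c₂ = 1.918

Forming XᵀX = [[6660, 694, 96]; [694, 96, 4]; [96, 4, 5]] and Xᵀq = [13846, 1432, 213]ᵀ gives XᵀX·[c₂, c₁, c₀]ᵀ = Xᵀq.
Solving the 3×3 system (Gaussian elimination) gives c₂ = 158418/82579, c₁ = 69031/82579, c₀ = 60145/11797.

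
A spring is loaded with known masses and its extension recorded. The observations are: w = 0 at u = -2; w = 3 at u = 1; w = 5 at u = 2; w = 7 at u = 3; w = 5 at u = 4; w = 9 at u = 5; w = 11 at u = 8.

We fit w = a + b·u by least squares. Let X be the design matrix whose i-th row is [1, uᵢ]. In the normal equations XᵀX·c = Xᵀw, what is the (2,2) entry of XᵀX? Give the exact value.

123

Row 2 ↔ basis u, column 2 ↔ basis u, so (XᵀX)_{2,2} = Σᵢ (u)·(u) = (-2)·(-2) + (1)·(1) + (2)·(2) + (3)·(3) + (4)·(4) + (5)·(5) + (8)·(8) = 123.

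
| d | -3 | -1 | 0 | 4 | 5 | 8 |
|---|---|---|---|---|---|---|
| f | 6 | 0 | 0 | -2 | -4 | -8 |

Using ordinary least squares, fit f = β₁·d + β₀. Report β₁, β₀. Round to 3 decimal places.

β₁ = -1.067, β₀ = 0.979

With design matrix A, AᵀA = [[115, 13]; [13, 6]] and Aᵀf = [-110, -8]ᵀ.
Eliminating β₀: 6·(row 1) − 13·(row 2) gives 521·β₁ = 6·(-110) − 13·(-8) = -556, so β₁ = -556/521.
Then β₀ = ((-8) − 13·(-556/521))/6 = 510/521.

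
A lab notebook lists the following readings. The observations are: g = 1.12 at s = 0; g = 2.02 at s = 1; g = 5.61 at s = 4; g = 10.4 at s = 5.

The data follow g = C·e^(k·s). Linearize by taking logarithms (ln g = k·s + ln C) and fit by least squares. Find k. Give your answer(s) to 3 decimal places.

Taking logs, ln g = k·s + ln C, so regress ln g on s.
Σs = 10.0000, Σ(s)² = 42.0000, Σln g = 4.8828, Σs·ln g = 19.3103.
Equations: 42.0000·k + 10.0000·ln C = 19.3103;  10.0000·k + 4·ln C = 4.8828.
Solving (det = 68.0000): k = 0.41785, ln C = 0.17608.

k = 0.418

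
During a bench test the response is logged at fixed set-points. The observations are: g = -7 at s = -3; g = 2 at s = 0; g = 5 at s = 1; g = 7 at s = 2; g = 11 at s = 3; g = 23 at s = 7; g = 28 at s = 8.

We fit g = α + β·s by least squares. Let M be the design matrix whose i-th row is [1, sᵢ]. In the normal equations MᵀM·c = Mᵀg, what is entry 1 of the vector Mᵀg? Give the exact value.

69

Entry 1 ↔ basis 1, so (Mᵀg)_{1} = Σᵢ gᵢ = (1)·(-7) + (1)·(2) + (1)·(5) + (1)·(7) + (1)·(11) + (1)·(23) + (1)·(28) = 69.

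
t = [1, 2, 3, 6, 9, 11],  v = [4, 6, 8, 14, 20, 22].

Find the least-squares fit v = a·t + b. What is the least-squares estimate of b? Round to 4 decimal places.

Entries of AᵀA: Σt·t = 252, Σt = 32, Σ1 = 6.
For Aᵀv: Σt·v = 546, Σv = 74.
Δ = 252·6 − 32² = 488.
a = (546·6 − 32·74)/488 = 227/122; b = (252·74 − 32·546)/488 = 147/61.

b = 2.4098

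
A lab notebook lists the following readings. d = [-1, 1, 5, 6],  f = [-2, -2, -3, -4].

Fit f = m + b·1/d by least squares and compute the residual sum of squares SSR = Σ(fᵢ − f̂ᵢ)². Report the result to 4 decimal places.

Forming XᵀX = [[4, 11/30]; [11/30, 1861/900]] and Xᵀf = [-11, -19/15]ᵀ gives XᵀX·[m, b]ᵀ = Xᵀf.
Eliminating b: (1861/900)·(row 1) − (11/30)·(row 2) gives (2441/300)·m = (1861/900)·(-11) − (11/30)·(-19/15) = -20053/900, so m = -20053/7323.
Then b = ((-19/15) − (11/30)·(-20053/7323))/(1861/900) = -310/2441.
Residuals: 4477/7323, 6337/7323, -1730/7323, -3028/2441; SSR = 19898/7323.

SSR = 2.7172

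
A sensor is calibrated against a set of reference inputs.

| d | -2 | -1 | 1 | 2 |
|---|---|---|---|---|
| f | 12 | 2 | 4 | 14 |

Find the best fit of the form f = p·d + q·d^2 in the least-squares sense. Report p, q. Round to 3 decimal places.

p = 0.600, q = 3.235

With design matrix A, AᵀA = [[10, 0]; [0, 34]] and Aᵀf = [6, 110]ᵀ.
Δ = 10·34 − 0² = 340.
p = (6·34 − 0·110)/340 = 3/5; q = (10·110 − 0·6)/340 = 55/17.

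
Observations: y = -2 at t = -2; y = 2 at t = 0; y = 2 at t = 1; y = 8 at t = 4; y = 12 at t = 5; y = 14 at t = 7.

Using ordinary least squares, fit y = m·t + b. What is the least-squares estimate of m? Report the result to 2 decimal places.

m = 1.84

With design matrix A, AᵀA = [[95, 15]; [15, 6]] and Aᵀy = [196, 36]ᵀ.
det = 95·6 − 15² = 345.
m = (196·6 − 15·36)/345 = 212/115; b = (95·36 − 15·196)/345 = 32/23.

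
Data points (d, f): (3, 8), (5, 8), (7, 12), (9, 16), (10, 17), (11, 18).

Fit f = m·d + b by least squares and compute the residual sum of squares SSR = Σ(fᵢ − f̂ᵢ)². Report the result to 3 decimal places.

SSR = 4.912

Sums needed: Σd·d = 385, Σd = 45, Σ1 = 6.
Right-hand side: Σd·f = 660, Σf = 79.
Eliminating b: 6·(row 1) − 45·(row 2) gives 285·m = 6·660 − 45·79 = 405, so m = 27/19.
Then b = (79 − 45·(27/19))/6 = 143/57.
Residuals: 70/57, -92/57, -26/57, 40/57, 16/57, -8/57; SSR = 280/57.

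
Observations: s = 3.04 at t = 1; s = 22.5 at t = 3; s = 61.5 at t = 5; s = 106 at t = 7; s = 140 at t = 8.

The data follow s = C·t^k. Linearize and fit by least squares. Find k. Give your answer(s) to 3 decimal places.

k = 1.841

Let Y = ln s. Fitting Y = k·ln t + ln C by least squares:
AᵀA = [[11.9079, 6.7334]; [6.7334, 5]], rhs = [29.4004, 17.9495]ᵀ  (here Σln t = 6.7334, Σ(ln t)² = 11.9079, Σln s = 17.9495, Σln t·ln s = 29.4004).
Solving (det = 14.2007): k = 1.84080, ln C = 1.11093.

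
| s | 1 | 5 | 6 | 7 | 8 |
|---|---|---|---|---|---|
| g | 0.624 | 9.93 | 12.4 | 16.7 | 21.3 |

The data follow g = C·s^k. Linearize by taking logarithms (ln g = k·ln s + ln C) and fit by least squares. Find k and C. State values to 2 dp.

k = 1.69, C = 0.63

Let Y = ln g. Fitting Y = k·ln s + ln C by least squares:
AᵀA = [[13.9113, 7.4265]; [7.4265, 5]], rhs = [20.0446, 10.2158]ᵀ  (here Σln s = 7.4265, Σ(ln s)² = 13.9113, Σln g = 10.2158, Σln s·ln g = 20.0446).
Slope k = (n·Σln s·ln g − Σln s·Σln g)/(n·Σ(ln s)² − (Σln s)²) = (5·20.0446 − 7.4265·10.2158)/14.4030 = 1.69097; ln C = (Σln g − k·Σln s)/n = -0.46846, so C = exp(-0.46846) = 0.62597.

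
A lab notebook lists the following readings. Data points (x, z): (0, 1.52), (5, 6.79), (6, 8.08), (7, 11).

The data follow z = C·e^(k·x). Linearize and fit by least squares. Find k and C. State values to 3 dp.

Let Y = ln z. Fitting Y = k·x + ln C by least squares:
Sums: Σx = 18.0000, Σ(x)² = 110.0000, Σln z = 6.8214, Σx·ln z = 38.8989.
Normal system: [[110.0000, 18.0000]; [18.0000, 4]]·[k, ln C]ᵀ = [38.8989, 6.8214]ᵀ.
Slope k = (n·Σx·ln z − Σx·Σln z)/(n·Σ(x)² − (Σx)²) = (4·38.8989 − 18.0000·6.8214)/116.0000 = 0.28284; ln C = (Σln z − k·Σx)/n = 0.43258, so C = exp(0.43258) = 1.54123.

k = 0.283, C = 1.541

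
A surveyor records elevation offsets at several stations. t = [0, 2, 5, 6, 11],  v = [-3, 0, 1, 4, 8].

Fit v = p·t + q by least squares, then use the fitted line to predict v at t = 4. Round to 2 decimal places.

Normal-equation sums: Σt·t = 186, Σt = 24, Σ1 = 5.
And Σt·v = 117, Σv = 10.
So MᵀM·[p, q]ᵀ = Mᵀv: [[186, 24]; [24, 5]]·[p, q]ᵀ = [117, 10]ᵀ.
Eliminating q: 5·(row 1) − 24·(row 2) gives 354·p = 5·117 − 24·10 = 345, so p = 115/118.
Then q = (10 − 24·(115/118))/5 = -158/59.
At t = 4: v̂ = (115/118)·(4) + (-158/59)·(1) = 72/59.

v̂ = 1.22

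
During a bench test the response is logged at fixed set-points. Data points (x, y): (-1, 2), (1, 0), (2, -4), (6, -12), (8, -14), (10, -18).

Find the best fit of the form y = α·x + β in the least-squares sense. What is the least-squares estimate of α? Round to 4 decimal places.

Entries of MᵀM: Σx·x = 206, Σx = 26, Σ1 = 6.
For Mᵀy: Σx·y = -374, Σy = -46.
Determinant 206·6 − 26² = 560.
α = ((-374)·6 − 26·(-46))/560 = -131/70; β = (206·(-46) − 26·(-374))/560 = 31/70.

α = -1.8714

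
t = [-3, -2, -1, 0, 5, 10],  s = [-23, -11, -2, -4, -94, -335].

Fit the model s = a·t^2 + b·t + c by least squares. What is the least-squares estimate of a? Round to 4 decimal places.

a = -3.0372

The normal equations are: 10723·a + 1089·b + 139·c = -36103;  1089·a + 139·b + 9·c = -3727;  139·a + 9·b + 6·c = -469.
(Σt^2·t^2 = 10723, Σt^2·t = 1089, Σt^2 = 139, Σt·t = 139, Σt = 9, Σ1 = 6, Σt^2·s = -36103, Σt·s = -3727, Σs = -469.)
Solving the 3×3 system (Gaussian elimination) gives a = -1515469/498976, b = -1388713/498976, c = -113241/31186.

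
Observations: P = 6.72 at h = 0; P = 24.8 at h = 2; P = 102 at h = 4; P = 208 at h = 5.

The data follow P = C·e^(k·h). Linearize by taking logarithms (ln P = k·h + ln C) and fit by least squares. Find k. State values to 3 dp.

Let Y = ln P. Fitting Y = k·h + ln C by least squares:
AᵀA = [[45.0000, 11.0000]; [11.0000, 4]], rhs = [51.6093, 15.0784]ᵀ  (here Σh = 11.0000, Σ(h)² = 45.0000, Σln P = 15.0784, Σh·ln P = 51.6093).
Slope k = (n·Σh·ln P − Σh·Σln P)/(n·Σ(h)² − (Σh)²) = (4·51.6093 − 11.0000·15.0784)/59.0000 = 0.68770; ln C = (Σln P − k·Σh)/n = 1.87844.

k = 0.688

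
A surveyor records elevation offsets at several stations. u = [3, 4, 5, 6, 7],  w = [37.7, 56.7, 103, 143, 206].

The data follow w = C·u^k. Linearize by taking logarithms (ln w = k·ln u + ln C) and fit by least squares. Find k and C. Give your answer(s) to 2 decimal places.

k = 2.04, C = 3.74

Let Y = ln w. Fitting Y = k·ln u + ln C by least squares:
AᵀA = [[12.7160, 7.8320]; [7.8320, 5]], rhs = [36.3042, 22.5929]ᵀ  (here Σln u = 7.8320, Σ(ln u)² = 12.7160, Σln w = 22.5929, Σln u·ln w = 36.3042).
Δ = 12.7160·5 − (7.8320)² = 2.2397; k = (36.3042·5 − 7.8320·22.5929)/2.2397 = 2.04200, ln C = (12.7160·22.5929 − 7.8320·36.3042)/2.2397 = 1.31998, so C = exp(1.31998) = 3.74333.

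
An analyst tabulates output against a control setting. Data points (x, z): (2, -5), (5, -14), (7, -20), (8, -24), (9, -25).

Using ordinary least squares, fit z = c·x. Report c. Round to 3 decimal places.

c = -2.857

Compute the Gram sums: Σx·x = 223.
For Aᵀz: Σx·z = -637.
Normal equations: [[223]]·[c]ᵀ = [-637]ᵀ.
c = (-637)/223 = -2.8565.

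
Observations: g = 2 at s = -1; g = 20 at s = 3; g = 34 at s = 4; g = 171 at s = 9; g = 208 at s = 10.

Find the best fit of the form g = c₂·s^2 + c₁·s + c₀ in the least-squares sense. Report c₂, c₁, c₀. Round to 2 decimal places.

Compute the Gram sums: Σs^2·s^2 = 16899, Σs^2·s = 1819, Σs^2 = 207, Σs·s = 207, Σs = 25, Σ1 = 5.
Moment sums: Σs^2·g = 35377, Σs·g = 3813, Σg = 435.
XᵀX·[c₂, c₁, c₀]ᵀ = Xᵀg becomes [[16899, 1819, 207]; [1819, 207, 25]; [207, 25, 5]]·[c₂, c₁, c₀]ᵀ = [35377, 3813, 435]ᵀ.
Solving the 3×3 system (Gaussian elimination) gives c₂ = 13460/6571, c₁ = 2569/6571, c₀ = 1588/6571.

c₂ = 2.05, c₁ = 0.39, c₀ = 0.24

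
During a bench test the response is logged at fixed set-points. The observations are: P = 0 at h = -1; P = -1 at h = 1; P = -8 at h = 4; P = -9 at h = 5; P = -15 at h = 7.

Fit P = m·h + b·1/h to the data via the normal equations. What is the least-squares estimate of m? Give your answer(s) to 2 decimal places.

Compute the Gram sums: Σh·h = 92, Σh·1/h = 5, Σ1/h·1/h = 41609/19600.
For XᵀP: Σh·P = -183, Σ1/h·P = -243/35.
So XᵀX·[m, b]ᵀ = XᵀP: [[92, 5]; [5, 41609/19600]]·[m, b]ᵀ = [-183, -243/35]ᵀ.
Determinant 92·(41609/19600) − 5² = 834507/4900.
m = ((-183)·(41609/19600) − 5·(-243/35))/(834507/4900) = -2311349/1112676; b = (92·(-243/35) − 5·(-183))/(834507/4900) = 451220/278169.

m = -2.08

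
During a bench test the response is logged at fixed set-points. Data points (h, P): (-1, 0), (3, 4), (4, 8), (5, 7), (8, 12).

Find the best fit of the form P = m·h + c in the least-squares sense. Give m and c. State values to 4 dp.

MᵀM·[m, c]ᵀ = MᵀP reads: 115·m + 19·c = 175;  19·m + 5·c = 31.
det = 115·5 − 19² = 214.
m = (175·5 − 19·31)/214 = 143/107; c = (115·31 − 19·175)/214 = 120/107.

m = 1.3364, c = 1.1215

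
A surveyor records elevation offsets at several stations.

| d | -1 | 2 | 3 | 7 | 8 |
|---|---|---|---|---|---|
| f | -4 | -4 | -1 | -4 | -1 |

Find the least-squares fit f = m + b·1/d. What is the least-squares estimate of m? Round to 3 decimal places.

AᵀA·[m, b]ᵀ = Aᵀf reads: 5·m + (17/168)·b = -14;  (17/168)·m + (39433/28224)·b = 163/168.
(Σ1 = 5, Σ1/d = 17/168, Σ1/d·1/d = 39433/28224, Σf = -14, Σ1/d·f = 163/168.)
Determinant 5·(39433/28224) − (17/168)² = 49219/7056.
m = ((-14)·(39433/28224) − (17/168)·(163/168))/(49219/7056) = -554833/196876; b = (5·(163/168) − (17/168)·(-14))/(49219/7056) = 44226/49219.

m = -2.818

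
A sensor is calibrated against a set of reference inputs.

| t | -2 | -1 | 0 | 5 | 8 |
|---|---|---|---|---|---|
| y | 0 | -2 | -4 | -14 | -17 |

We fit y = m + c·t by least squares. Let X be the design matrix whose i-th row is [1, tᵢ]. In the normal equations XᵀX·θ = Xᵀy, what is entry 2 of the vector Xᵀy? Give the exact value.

-204

Entry 2 ↔ basis t, so (Xᵀy)_{2} = Σᵢ (t)·yᵢ = (-2)·(0) + (-1)·(-2) + (0)·(-4) + (5)·(-14) + (8)·(-17) = -204.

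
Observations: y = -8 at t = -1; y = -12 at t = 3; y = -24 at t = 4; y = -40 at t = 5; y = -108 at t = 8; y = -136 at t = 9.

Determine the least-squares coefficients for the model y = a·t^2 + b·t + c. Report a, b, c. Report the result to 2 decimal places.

a = -1.93, b = 2.48, c = -3.28

Setting ∂/∂a … = 0 gives: 11620·a + 1456·b + 196·c = -19428;  1456·a + 196·b + 28·c = -2412;  196·a + 28·b + 6·c = -328.
Row-reducing yields a = -823/427, b = 1059/427, c = -200/61.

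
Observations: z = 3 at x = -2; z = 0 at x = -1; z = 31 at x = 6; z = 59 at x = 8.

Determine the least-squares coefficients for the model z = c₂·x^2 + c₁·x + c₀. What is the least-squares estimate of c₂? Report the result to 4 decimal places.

Sums needed: Σx^2·x^2 = 5409, Σx^2·x = 719, Σx^2 = 105, Σx·x = 105, Σx = 11, Σ1 = 4.
And Σx^2·z = 4904, Σx·z = 652, Σz = 93.
Inverting the 3×3 Gram matrix, [c₂, c₁, c₀]ᵀ = [6802/6589, -4223/6589, -13745/6589]ᵀ.

c₂ = 1.0323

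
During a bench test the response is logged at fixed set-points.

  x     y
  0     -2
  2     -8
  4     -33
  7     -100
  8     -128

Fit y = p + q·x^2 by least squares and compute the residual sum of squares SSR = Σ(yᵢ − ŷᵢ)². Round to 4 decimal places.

Compute the Gram sums: Σ1 = 5, Σx^2 = 133, Σx^2·x^2 = 6769.
And Σy = -271, Σx^2·y = -13652.
So MᵀM·[p, q]ᵀ = Mᵀy: [[5, 133]; [133, 6769]]·[p, q]ᵀ = [-271, -13652]ᵀ.
det = 5·6769 − 133² = 16156.
p = ((-271)·6769 − 133·(-13652))/16156 = -2669/2308; q = (5·(-13652) − 133·(-271))/16156 = -32217/16156.
Residuals: -1947/2308, 18303/16156, 1007/16156, -653/577, 12603/16156; SSR = 62819/16156.

SSR = 3.8883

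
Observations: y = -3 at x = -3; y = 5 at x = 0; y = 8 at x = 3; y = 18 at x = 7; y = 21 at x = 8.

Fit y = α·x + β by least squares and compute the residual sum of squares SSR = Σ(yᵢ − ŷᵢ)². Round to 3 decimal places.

The normal system MᵀM·[α, β]ᵀ = Mᵀy is [[131, 15]; [15, 5]]·[α, β]ᵀ = [327, 49]ᵀ.
Determinant 131·5 − 15² = 430.
α = (327·5 − 15·49)/430 = 90/43; β = (131·49 − 15·327)/430 = 757/215.
Residuals: -52/215, 318/215, -9/5, -37/215, 158/215; SSR = 1302/215.

SSR = 6.056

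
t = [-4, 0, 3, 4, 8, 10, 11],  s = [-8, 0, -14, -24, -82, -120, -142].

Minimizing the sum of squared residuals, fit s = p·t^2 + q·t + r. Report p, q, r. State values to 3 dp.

p = -0.995, q = -2.049, r = -0.005

With design matrix A, AᵀA = [[29330, 2870, 326]; [2870, 326, 32]; [326, 32, 7]] and Aᵀs = [-35068, -3524, -390]ᵀ.
Solving the 3×3 system (Gaussian elimination) gives p = -556339/559068, q = -1145309/559068, r = -479/93178.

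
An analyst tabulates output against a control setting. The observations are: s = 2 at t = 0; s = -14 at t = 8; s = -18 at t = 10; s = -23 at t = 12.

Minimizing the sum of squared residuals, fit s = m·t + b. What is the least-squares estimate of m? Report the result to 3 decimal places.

m = -2.054

With design matrix A, AᵀA = [[308, 30]; [30, 4]] and Aᵀs = [-568, -53]ᵀ.
Δ = 308·4 − 30² = 332.
m = ((-568)·4 − 30·(-53))/332 = -341/166; b = (308·(-53) − 30·(-568))/332 = 179/83.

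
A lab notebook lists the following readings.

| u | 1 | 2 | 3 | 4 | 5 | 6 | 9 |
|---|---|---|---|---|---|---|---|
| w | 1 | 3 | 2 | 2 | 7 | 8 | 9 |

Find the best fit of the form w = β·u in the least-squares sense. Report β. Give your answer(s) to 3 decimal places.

XᵀX·[β]ᵀ = Xᵀw reads: 172·β = 185.
Hence β = 185 / 172 ≈ 1.07558.

β = 1.076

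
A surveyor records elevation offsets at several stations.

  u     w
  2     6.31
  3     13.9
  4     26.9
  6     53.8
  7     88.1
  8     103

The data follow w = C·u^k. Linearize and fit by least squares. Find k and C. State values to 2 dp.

k = 2.04, C = 1.52

With ln wᵢ as the transformed response and ln uᵢ as the regressor:
XᵀX = [[14.9303, 8.9952]; [8.9952, 6]], rhs = [34.2252, 20.8646]ᵀ  (here Σln u = 8.9952, Σ(ln u)² = 14.9303, Σln w = 20.8646, Σln u·ln w = 34.2252).
Solving (det = 8.6686): k = 2.03842, ln C = 0.42145, so C = exp(0.42145) = 1.52417.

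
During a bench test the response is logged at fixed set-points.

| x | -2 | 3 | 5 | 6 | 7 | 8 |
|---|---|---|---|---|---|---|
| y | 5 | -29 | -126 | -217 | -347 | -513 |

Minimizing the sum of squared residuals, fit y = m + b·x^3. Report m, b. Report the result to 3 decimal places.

m = -2.180, b = -0.999

From the data, Σ1 = 6, Σx^3 = 1215, Σx^3·x^3 = 442867.
Right-hand side: Σy = -1227, Σx^3·y = -445122.
Normal equations: [[6, 1215]; [1215, 442867]]·[m, b]ᵀ = [-1227, -445122]ᵀ.
Determinant 6·442867 − 1215² = 1180977.
m = ((-1227)·442867 − 1215·(-445122))/1180977 = -122599/56237; b = (6·(-445122) − 1215·(-1227))/1180977 = -56187/56237.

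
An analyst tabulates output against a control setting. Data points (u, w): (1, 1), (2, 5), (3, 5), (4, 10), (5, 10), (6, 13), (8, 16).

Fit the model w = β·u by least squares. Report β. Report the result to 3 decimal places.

Sums needed: Σu·u = 155.
And Σu·w = 322.
MᵀM·[β]ᵀ = Mᵀw becomes [[155]]·[β]ᵀ = [322]ᵀ.
β = 322/155 = 2.07742.

β = 2.077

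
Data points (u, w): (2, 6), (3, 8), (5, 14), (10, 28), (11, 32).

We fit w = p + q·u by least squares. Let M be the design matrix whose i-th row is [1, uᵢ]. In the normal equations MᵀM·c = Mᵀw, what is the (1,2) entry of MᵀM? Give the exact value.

31

Row 1 ↔ basis 1, column 2 ↔ basis u, so (MᵀM)_{1,2} = Σᵢ u = (1)·(2) + (1)·(3) + (1)·(5) + (1)·(10) + (1)·(11) = 31.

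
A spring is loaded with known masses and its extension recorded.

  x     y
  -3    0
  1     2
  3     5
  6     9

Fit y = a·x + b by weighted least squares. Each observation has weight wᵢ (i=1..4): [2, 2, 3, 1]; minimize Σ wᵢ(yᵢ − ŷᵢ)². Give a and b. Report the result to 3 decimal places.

a = 0.950, b = 2.193

Sums needed: Σwᵢ·x·x = 83, Σwᵢ·x = 11, Σwᵢ·1 = 8.
Moment sums: Σwᵢ·x·y = 103, Σwᵢ·y = 28.
So MᵀWM·[a, b]ᵀ = MᵀWy: [[83, 11]; [11, 8]]·[a, b]ᵀ = [103, 28]ᵀ.
Eliminating b: 8·(row 1) − 11·(row 2) gives 543·a = 8·103 − 11·28 = 516, so a = 172/181.
Then b = (28 − 11·(172/181))/8 = 397/181.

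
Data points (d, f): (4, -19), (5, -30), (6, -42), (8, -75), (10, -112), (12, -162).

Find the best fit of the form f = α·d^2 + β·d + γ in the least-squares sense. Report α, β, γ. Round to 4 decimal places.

α = -1.0369, β = -1.1913, γ = 2.1324

Entries of MᵀM: Σd^2·d^2 = 37009, Σd^2·d = 3645, Σd^2 = 385, Σd·d = 385, Σd = 45, Σ1 = 6.
Right-hand side: Σd^2·f = -41894, Σd·f = -4142, Σf = -440.
Row-reducing yields α = -1660/1601, β = -9536/8005, γ = 3414/1601.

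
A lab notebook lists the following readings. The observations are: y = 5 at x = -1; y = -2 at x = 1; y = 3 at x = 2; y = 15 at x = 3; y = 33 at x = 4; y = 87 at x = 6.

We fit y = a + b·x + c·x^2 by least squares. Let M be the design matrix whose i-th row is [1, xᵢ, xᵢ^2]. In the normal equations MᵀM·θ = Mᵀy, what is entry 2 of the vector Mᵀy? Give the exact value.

Entry 2 ↔ basis x, so (Mᵀy)_{2} = Σᵢ (x)·yᵢ = (-1)·(5) + (1)·(-2) + (2)·(3) + (3)·(15) + (4)·(33) + (6)·(87) = 698.

698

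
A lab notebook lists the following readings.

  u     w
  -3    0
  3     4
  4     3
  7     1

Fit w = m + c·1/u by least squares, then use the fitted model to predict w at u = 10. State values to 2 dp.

The normal equations are: 4·m + (11/28)·c = 8;  (11/28)·m + (2153/7056)·c = 187/84.
Δ = 4·(2153/7056) − (11/28)² = 7523/7056.
m = (8·(2153/7056) − (11/28)·(187/84))/(7523/7056) = 11053/7523; c = (4·(187/84) − (11/28)·8)/(7523/7056) = 40656/7523.
At u = 10: ŵ = (11053/7523)·(1) + (40656/7523)·(1/10) = 75593/37615.

ŵ = 2.01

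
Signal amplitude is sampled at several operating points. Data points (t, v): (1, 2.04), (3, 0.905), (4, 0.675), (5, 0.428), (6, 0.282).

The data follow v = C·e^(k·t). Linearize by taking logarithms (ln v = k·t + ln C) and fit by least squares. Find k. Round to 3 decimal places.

Linearized form: ln v = k·t + ln C. From the 5 transformed points,
Σt = 19.0000, Σ(t)² = 87.0000, Σln v = -1.8944, Σt·ln v = -12.9969.
Equations: 87.0000·k + 19.0000·ln C = -12.9969;  19.0000·k + 5·ln C = -1.8944.
Δ = 87.0000·5 − (19.0000)² = 74.0000; k = (-12.9969·5 − 19.0000·-1.8944)/74.0000 = -0.39177, ln C = (87.0000·-1.8944 − 19.0000·-12.9969)/74.0000 = 1.10986.

k = -0.392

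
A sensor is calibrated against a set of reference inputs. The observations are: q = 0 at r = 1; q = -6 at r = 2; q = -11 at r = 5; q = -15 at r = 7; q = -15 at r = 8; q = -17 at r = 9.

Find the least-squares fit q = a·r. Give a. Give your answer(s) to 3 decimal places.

a = -1.987

The normal system AᵀA·[a]ᵀ = Aᵀq is [[224]]·[a]ᵀ = [-445]ᵀ.
Hence a = -445 / 224 ≈ -1.98661.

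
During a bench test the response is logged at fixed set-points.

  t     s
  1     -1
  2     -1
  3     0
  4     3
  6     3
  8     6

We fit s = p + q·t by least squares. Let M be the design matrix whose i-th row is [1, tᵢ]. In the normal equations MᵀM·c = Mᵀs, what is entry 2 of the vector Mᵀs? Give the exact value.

Entry 2 ↔ basis t, so (Mᵀs)_{2} = Σᵢ (t)·sᵢ = (1)·(-1) + (2)·(-1) + (3)·(0) + (4)·(3) + (6)·(3) + (8)·(6) = 75.

75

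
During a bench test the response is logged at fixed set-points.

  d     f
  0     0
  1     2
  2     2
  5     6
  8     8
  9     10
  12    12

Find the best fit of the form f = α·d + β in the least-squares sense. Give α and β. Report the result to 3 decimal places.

Normal-equation sums: Σd·d = 319, Σd = 37, Σ1 = 7.
Moment sums: Σd·f = 334, Σf = 40.
So MᵀM·[α, β]ᵀ = Mᵀf: [[319, 37]; [37, 7]]·[α, β]ᵀ = [334, 40]ᵀ.
det = 319·7 − 37² = 864.
α = (334·7 − 37·40)/864 = 143/144; β = (319·40 − 37·334)/864 = 67/144.

α = 0.993, β = 0.465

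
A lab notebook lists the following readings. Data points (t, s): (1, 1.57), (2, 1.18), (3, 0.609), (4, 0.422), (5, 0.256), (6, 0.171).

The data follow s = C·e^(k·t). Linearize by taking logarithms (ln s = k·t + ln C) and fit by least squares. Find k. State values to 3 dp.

With ln sᵢ as the transformed response and tᵢ as the regressor:
AᵀA = [[91.0000, 21.0000]; [21.0000, 6]], rhs = [-21.5661, -3.8708]ᵀ  (here Σt = 21.0000, Σ(t)² = 91.0000, Σln s = -3.8708, Σt·ln s = -21.5661).
Δ = 91.0000·6 − (21.0000)² = 105.0000; k = (-21.5661·6 − 21.0000·-3.8708)/105.0000 = -0.45820, ln C = (91.0000·-3.8708 − 21.0000·-21.5661)/105.0000 = 0.95856.

k = -0.458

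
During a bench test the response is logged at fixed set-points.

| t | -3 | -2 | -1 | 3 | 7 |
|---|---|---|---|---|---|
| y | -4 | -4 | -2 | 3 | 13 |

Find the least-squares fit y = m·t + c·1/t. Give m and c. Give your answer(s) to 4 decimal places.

Compute the Gram sums: Σt·t = 72, Σt·1/t = 5, Σ1/t·1/t = 2633/1764.
And Σt·y = 122, Σ1/t·y = 172/21.
Normal equations: [[72, 5]; [5, 2633/1764]]·[m, c]ᵀ = [122, 172/21]ᵀ.
Determinant 72·(2633/1764) − 5² = 4041/49.
m = (122·(2633/1764) − 5·(172/21))/(4041/49) = 124493/72738; c = (72·(172/21) − 5·122)/(4041/49) = -994/4041.

m = 1.7115, c = -0.2460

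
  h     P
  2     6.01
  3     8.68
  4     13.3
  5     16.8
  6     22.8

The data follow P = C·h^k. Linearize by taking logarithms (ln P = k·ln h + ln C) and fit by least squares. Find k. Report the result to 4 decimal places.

k = 1.2124

Linearized form: ln P = k·ln h + ln C. From the 5 transformed points,
Sums: Σln h = 6.5793, Σ(ln h)² = 9.4099, Σln P = 12.4903, Σln h·ln P = 17.3479.
Normal system: [[9.4099, 6.5793]; [6.5793, 5]]·[k, ln C]ᵀ = [17.3479, 12.4903]ᵀ.
Slope k = (n·Σln h·ln P − Σln h·Σln P)/(n·Σ(ln h)² − (Σln h)²) = (5·17.3479 − 6.5793·12.4903)/3.7630 = 1.21239; ln C = (Σln P − k·Σln h)/n = 0.90274.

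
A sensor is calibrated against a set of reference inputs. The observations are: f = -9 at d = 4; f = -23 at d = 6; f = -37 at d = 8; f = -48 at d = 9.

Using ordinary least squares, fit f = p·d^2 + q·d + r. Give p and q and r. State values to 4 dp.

Forming XᵀX = [[12209, 1521, 197]; [1521, 197, 27]; [197, 27, 4]] and Xᵀf = [-7228, -902, -117]ᵀ gives XᵀX·[p, q, r]ᵀ = Xᵀf.
Inverting the 3×3 Gram matrix, [p, q, r]ᵀ = [-76/199, -529/199, 1493/199]ᵀ.

p = -0.3819, q = -2.6583, r = 7.5025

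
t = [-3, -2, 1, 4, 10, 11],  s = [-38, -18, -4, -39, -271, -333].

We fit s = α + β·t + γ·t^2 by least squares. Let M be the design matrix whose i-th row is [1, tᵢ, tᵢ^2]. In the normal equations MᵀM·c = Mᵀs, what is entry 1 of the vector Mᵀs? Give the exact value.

Entry 1 ↔ basis 1, so (Mᵀs)_{1} = Σᵢ sᵢ = (1)·(-38) + (1)·(-18) + (1)·(-4) + (1)·(-39) + (1)·(-271) + (1)·(-333) = -703.

-703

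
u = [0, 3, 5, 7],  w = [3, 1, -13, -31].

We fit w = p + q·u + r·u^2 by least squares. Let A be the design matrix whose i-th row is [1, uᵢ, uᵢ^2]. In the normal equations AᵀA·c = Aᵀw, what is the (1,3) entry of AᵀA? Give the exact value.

83

Row 1 ↔ basis 1, column 3 ↔ basis u^2, so (AᵀA)_{1,3} = Σᵢ u^2 = (1)·(0) + (1)·(9) + (1)·(25) + (1)·(49) = 83.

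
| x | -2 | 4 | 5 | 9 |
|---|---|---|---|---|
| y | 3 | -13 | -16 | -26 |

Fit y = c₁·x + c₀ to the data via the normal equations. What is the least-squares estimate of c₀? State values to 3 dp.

Entries of AᵀA: Σx·x = 126, Σx = 16, Σ1 = 4.
Moment sums: Σx·y = -372, Σy = -52.
det = 126·4 − 16² = 248.
c₁ = ((-372)·4 − 16·(-52))/248 = -82/31; c₀ = (126·(-52) − 16·(-372))/248 = -75/31.

c₀ = -2.419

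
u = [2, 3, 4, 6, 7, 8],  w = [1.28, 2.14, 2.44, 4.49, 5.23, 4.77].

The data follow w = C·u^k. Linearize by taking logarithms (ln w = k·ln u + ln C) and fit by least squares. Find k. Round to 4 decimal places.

k = 1.0248

With ln wᵢ as the transformed response and ln uᵢ as the regressor:
AᵀA = [[14.9303, 8.9952]; [8.9952, 6]], rhs = [11.4026, 6.6183]ᵀ  (here Σln u = 8.9952, Σ(ln u)² = 14.9303, Σln w = 6.6183, Σln u·ln w = 11.4026).
Slope k = (n·Σln u·ln w − Σln u·Σln w)/(n·Σ(ln u)² − (Σln u)²) = (6·11.4026 − 8.9952·6.6183)/8.6686 = 1.02476; ln C = (Σln w − k·Σln u)/n = -0.43327.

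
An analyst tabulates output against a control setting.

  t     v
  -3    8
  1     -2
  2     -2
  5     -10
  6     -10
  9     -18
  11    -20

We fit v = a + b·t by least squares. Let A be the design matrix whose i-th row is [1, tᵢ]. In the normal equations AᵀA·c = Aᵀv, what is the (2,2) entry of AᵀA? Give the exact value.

277

Row 2 ↔ basis t, column 2 ↔ basis t, so (AᵀA)_{2,2} = Σᵢ (t)·(t) = (-3)·(-3) + (1)·(1) + (2)·(2) + (5)·(5) + (6)·(6) + (9)·(9) + (11)·(11) = 277.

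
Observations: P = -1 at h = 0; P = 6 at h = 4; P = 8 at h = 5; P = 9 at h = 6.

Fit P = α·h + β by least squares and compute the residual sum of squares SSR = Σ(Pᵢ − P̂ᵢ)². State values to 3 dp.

SSR = 0.265

From the data, Σh·h = 77, Σh = 15, Σ1 = 4.
Moment sums: Σh·P = 118, ΣP = 22.
Normal equations: [[77, 15]; [15, 4]]·[α, β]ᵀ = [118, 22]ᵀ.
Δ = 77·4 − 15² = 83.
α = (118·4 − 15·22)/83 = 142/83; β = (77·22 − 15·118)/83 = -76/83.
Residuals: -7/83, 6/83, 30/83, -29/83; SSR = 22/83.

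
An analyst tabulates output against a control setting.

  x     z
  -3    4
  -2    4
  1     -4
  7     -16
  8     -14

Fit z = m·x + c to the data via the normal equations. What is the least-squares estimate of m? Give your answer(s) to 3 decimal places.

Forming AᵀA = [[127, 11]; [11, 5]] and Aᵀz = [-248, -26]ᵀ gives AᵀA·[m, c]ᵀ = Aᵀz.
det = 127·5 − 11² = 514.
m = ((-248)·5 − 11·(-26))/514 = -477/257; c = (127·(-26) − 11·(-248))/514 = -287/257.

m = -1.856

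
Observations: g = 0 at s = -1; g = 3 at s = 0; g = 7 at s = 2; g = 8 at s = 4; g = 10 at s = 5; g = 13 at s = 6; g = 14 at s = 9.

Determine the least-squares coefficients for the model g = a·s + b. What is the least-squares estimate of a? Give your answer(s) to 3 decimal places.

a = 1.405

With design matrix X, XᵀX = [[163, 25]; [25, 7]] and Xᵀg = [300, 55]ᵀ.
Determinant 163·7 − 25² = 516.
a = (300·7 − 25·55)/516 = 725/516; b = (163·55 − 25·300)/516 = 1465/516.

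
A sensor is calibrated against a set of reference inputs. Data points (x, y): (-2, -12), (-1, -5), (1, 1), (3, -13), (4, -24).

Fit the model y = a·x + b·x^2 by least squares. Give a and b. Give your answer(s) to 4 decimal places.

a = 2.0952, b = -2.0476

Sums needed: Σx·x = 31, Σx·x^2 = 83, Σx^2·x^2 = 355.
Moment sums: Σx·y = -105, Σx^2·y = -553.
MᵀM·[a, b]ᵀ = Mᵀy becomes [[31, 83]; [83, 355]]·[a, b]ᵀ = [-105, -553]ᵀ.
Δ = 31·355 − 83² = 4116.
a = ((-105)·355 − 83·(-553))/4116 = 44/21; b = (31·(-553) − 83·(-105))/4116 = -43/21.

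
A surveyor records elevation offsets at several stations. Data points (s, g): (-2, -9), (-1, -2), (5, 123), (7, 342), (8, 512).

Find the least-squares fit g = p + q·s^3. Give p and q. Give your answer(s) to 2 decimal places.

p = -1.36, q = 1.00

Normal-equation sums: Σ1 = 5, Σs^3 = 971, Σs^3·s^3 = 395483.
Moment sums: Σg = 966, Σs^3·g = 394899.
det = 5·395483 − 971² = 1034574.
p = (966·395483 − 971·394899)/1034574 = -470117/344858; q = (5·394899 − 971·966)/1034574 = 345503/344858.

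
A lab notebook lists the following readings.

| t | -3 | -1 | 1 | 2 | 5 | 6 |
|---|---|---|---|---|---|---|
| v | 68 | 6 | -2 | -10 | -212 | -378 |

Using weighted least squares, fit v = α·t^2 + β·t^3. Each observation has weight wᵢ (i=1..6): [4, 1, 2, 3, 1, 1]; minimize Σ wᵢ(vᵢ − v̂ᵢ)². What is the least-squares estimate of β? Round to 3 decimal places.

β = -2.006

Sums needed: Σwᵢ·t^2·t^2 = 2296, Σwᵢ·t^2·t^3 = 10026, Σwᵢ·t^3·t^3 = 65392.
And Σwᵢ·t^2·v = -16578, Σwᵢ·t^3·v = -115742.
So MᵀWM·[α, β]ᵀ = MᵀWv: [[2296, 10026]; [10026, 65392]]·[α, β]ᵀ = [-16578, -115742]ᵀ.
det = 2296·65392 − 10026² = 49619356.
α = ((-16578)·65392 − 10026·(-115742))/49619356 = 19090179/12404839; β = (2296·(-115742) − 10026·(-16578))/49619356 = -24883151/12404839.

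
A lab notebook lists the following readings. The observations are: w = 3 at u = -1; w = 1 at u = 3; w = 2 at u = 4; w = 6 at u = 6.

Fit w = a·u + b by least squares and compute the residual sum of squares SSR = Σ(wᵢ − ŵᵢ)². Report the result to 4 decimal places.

Compute the Gram sums: Σu·u = 62, Σu = 12, Σ1 = 4.
For Mᵀw: Σu·w = 44, Σw = 12.
MᵀM·[a, b]ᵀ = Mᵀw becomes [[62, 12]; [12, 4]]·[a, b]ᵀ = [44, 12]ᵀ.
Determinant 62·4 − 12² = 104.
a = (44·4 − 12·12)/104 = 4/13; b = (62·12 − 12·44)/104 = 27/13.
Residuals: 16/13, -2, -17/13, 27/13; SSR = 150/13.

SSR = 11.5385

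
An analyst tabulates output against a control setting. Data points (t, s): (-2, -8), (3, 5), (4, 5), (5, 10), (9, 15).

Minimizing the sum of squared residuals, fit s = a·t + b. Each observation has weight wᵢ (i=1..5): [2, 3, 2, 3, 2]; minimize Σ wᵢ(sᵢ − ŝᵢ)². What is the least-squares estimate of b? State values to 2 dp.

Sums needed: Σwᵢ·t·t = 304, Σwᵢ·t = 46, Σwᵢ·1 = 12.
And Σwᵢ·t·s = 537, Σwᵢ·s = 69.
Normal equations: [[304, 46]; [46, 12]]·[a, b]ᵀ = [537, 69]ᵀ.
Determinant 304·12 − 46² = 1532.
a = (537·12 − 46·69)/1532 = 1635/766; b = (304·69 − 46·537)/1532 = -1863/766.

b = -2.43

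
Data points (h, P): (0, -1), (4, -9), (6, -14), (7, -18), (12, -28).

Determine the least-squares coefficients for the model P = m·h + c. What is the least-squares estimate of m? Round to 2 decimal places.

The normal system XᵀX·[m, c]ᵀ = XᵀP is [[245, 29]; [29, 5]]·[m, c]ᵀ = [-582, -70]ᵀ.
Δ = 245·5 − 29² = 384.
m = ((-582)·5 − 29·(-70))/384 = -55/24; c = (245·(-70) − 29·(-582))/384 = -17/24.

m = -2.29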